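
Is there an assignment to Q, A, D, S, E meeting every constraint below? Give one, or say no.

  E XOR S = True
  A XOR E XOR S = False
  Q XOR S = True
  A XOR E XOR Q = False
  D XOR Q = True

The formula is unsatisfiable.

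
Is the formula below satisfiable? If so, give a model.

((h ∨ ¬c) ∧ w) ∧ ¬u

c = False; h = True; w = True; u = False

  (h ∨ ¬c) ∧ w = True
    h ∨ ¬c = True
      ¬c = True
  ¬u = True
Both conjuncts True, so the formula holds.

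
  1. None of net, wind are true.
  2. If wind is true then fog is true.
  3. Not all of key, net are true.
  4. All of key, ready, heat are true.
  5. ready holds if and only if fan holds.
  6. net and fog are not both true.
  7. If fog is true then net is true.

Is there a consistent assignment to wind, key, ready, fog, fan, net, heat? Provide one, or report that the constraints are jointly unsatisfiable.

wind = False; key = True; ready = True; fog = False; fan = True; net = False; heat = True

  (1) {net, wind}: 0 true — none ✓
  (2) wind=F ⇒ fog: vacuous ✓
  (3) {key, net}: 1/2 true — not all ✓
  (4) {key, ready, heat}: all 3 true ✓
  (5) ready=T, fan=T — same ✓
  (6) net=F, fog=F — not both ✓
  (7) fog=F ⇒ net: vacuous ✓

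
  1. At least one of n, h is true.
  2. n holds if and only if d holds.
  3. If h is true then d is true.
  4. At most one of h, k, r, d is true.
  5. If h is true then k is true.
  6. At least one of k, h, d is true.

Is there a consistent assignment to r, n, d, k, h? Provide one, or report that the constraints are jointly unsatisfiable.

r: False, n: True, d: True, k: False, h: False

  (1) {n, h}: 1 true — at least one ✓
  (2) n=T, d=T — same ✓
  (3) h=F ⇒ d: vacuous ✓
  (4) {h, k, r, d}: 1 true — at most one ✓
  (5) h=F ⇒ k: vacuous ✓
  (6) {k, h, d}: 1 true — at least one ✓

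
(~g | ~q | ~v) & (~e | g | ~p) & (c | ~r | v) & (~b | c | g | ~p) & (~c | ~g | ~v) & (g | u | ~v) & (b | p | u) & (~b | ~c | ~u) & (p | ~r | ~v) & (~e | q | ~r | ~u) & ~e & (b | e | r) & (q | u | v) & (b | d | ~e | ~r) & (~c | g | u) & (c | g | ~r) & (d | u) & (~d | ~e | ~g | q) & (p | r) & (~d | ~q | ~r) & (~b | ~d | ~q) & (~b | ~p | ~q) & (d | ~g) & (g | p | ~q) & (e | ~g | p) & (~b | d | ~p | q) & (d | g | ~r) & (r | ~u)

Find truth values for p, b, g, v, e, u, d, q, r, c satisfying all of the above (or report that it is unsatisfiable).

Unit clause (~e) forces e = False.
Set p = True.
Set b = True.
  then (~b | ~p | ~q) forces q = False.
  then (~b | d | ~p | q) forces d = True.
Try g = False:
  (~b | c | g | ~p) forces c = True.
  (~b | ~c | ~u) forces u = False.
  clause (~c | g | u) is falsified — backtrack.
So g = True.
Try v = False:
  (q | u | v) forces u = True.
  (~b | ~c | ~u) forces c = False.
  (c | ~r | v) forces r = False.
  clause (r | ~u) is falsified — backtrack.
So v = True.
  then (~c | ~g | ~v) forces c = False.
Set u = False.
Set r = True.
All clauses satisfied.

p = True, b = True, g = True, v = True, e = False, u = False, d = True, q = False, r = True, c = False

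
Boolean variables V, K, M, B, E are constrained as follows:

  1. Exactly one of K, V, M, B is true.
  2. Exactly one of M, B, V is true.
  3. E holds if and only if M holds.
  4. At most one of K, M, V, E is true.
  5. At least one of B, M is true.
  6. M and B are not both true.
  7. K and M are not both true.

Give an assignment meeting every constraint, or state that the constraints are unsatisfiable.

V = False, K = False, M = False, B = True, E = False

  (1) {K, V, M, B}: 1 true — exactly one ✓
  (2) {M, B, V}: 1 true — exactly one ✓
  (3) E=F, M=F — same ✓
  (4) {K, M, V, E}: 0 true — at most one ✓
  (5) {B, M}: 1 true — at least one ✓
  (6) M=F, B=T — not both ✓
  (7) K=F, M=F — not both ✓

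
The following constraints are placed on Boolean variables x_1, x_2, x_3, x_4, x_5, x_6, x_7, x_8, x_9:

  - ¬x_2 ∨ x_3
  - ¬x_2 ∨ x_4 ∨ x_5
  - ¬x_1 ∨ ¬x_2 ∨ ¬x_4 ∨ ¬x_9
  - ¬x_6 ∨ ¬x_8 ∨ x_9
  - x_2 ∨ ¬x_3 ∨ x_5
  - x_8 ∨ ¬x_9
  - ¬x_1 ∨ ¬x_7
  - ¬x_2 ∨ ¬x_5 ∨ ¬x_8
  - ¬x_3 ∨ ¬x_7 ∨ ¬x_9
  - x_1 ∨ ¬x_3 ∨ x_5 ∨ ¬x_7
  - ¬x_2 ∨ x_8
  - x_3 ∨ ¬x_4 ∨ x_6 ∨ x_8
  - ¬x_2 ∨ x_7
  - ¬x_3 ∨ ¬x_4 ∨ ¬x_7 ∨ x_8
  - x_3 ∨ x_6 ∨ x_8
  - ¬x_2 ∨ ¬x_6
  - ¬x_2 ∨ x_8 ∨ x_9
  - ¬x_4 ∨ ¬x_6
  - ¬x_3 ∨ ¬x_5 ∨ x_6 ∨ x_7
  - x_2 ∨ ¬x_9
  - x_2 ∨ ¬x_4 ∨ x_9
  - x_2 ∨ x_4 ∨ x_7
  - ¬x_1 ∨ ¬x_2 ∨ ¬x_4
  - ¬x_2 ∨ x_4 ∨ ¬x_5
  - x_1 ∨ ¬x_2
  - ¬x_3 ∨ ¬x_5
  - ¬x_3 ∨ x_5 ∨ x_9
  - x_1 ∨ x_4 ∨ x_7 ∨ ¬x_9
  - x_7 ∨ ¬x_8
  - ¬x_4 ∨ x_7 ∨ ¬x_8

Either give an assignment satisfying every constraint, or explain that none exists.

x_1 = False, x_2 = False, x_3 = False, x_4 = False, x_5 = False, x_6 = True, x_7 = True, x_8 = False, x_9 = False

Try x_1 = True:
  (¬x_1 ∨ ¬x_7) forces x_7 = False.
  (¬x_2 ∨ x_7) forces x_2 = False.
  (x_2 ∨ ¬x_9) forces x_9 = False.
  (x_2 ∨ ¬x_4 ∨ x_9) forces x_4 = False.
  clause (x_2 ∨ x_4 ∨ x_7) is falsified — backtrack.
So x_1 = False.
  then (x_1 ∨ ¬x_2) forces x_2 = False.
  then (x_2 ∨ ¬x_9) forces x_9 = False.
  then (x_2 ∨ ¬x_4 ∨ x_9) forces x_4 = False.
  then (x_2 ∨ x_4 ∨ x_7) forces x_7 = True.
Set x_3 = False.
Set x_5 = False.
Set x_6 = True.
  then (¬x_6 ∨ ¬x_8 ∨ x_9) forces x_8 = False.
All clauses satisfied.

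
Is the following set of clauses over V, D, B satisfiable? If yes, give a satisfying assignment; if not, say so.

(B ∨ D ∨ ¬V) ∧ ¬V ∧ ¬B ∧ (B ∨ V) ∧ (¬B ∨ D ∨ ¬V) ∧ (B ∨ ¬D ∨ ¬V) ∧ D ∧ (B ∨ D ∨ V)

The formula is unsatisfiable.

Case V = True:
  Clause (¬V) is falsified — contradiction.
Case V = False:
  (¬B) forces B = False.
  Clause (B ∨ V) is falsified — contradiction.
Both cases fail, so the formula is unsatisfiable.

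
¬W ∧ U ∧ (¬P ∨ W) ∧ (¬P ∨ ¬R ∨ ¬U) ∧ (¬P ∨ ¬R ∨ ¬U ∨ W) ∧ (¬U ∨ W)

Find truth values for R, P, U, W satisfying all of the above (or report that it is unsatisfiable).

No satisfying assignment exists.

Case U = True:
  (¬W) forces W = False.
  Clause (¬U ∨ W) is falsified — contradiction.
Case U = False:
  Clause (U) is falsified — contradiction.
Both cases fail, so the formula is unsatisfiable.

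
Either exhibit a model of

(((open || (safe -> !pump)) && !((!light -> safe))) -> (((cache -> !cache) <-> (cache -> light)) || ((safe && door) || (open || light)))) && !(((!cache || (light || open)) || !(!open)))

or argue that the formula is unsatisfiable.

open=F, cache=T, pump=T, light=F, safe=T, door=T

  ((open || (safe -> !pump)) && !((!light -> safe))) -> (((cache -> !cache) <-> (cache -> light)) || ((safe && door) || (open || light))) = True
    (open || (safe -> !pump)) && !((!light -> safe)) = False
      open || (safe -> !pump) = False
        safe -> !pump = False
          !pump = False
      !((!light -> safe)) = False
        !light -> safe = True
          !light = True
    ((cache -> !cache) <-> (cache -> light)) || ((safe && door) || (open || light)) = True
      (cache -> !cache) <-> (cache -> light) = True
        cache -> !cache = False
          !cache = False
        cache -> light = False
      (safe && door) || (open || light) = True
        safe && door = True
        open || light = False
  !(((!cache || (light || open)) || !(!open))) = True
    (!cache || (light || open)) || !(!open) = False
      !cache || (light || open) = False
        !cache = False
        light || open = False
      !(!open) = False
        !open = True
Both conjuncts True, so the formula holds.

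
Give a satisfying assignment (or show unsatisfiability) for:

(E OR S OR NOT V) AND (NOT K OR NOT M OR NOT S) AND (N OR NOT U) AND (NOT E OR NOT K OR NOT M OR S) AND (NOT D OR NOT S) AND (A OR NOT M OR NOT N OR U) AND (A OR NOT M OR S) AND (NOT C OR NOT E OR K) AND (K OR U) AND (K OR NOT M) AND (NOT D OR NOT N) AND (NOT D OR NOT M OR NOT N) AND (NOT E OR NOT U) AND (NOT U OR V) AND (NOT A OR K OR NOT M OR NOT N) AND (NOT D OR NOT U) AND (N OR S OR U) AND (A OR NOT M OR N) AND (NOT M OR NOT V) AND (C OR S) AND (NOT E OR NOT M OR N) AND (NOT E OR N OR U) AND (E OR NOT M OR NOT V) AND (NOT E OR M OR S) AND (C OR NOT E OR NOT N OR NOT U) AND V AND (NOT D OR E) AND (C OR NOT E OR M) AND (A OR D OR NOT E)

K=F; V=T; D=F; S=T; E=F; M=F; C=T; A=F; N=T; U=T

Unit clause (V) forces V = True.
In (NOT M OR NOT V) only NOT M is left, so M = False.
Set K = False.
  then (K OR U) forces U = True.
  then (NOT E OR NOT U) forces E = False.
  then (NOT D OR NOT U) forces D = False.
  then (E OR S OR NOT V) forces S = True.
  then (N OR NOT U) forces N = True.
Set C = True.
Set A = False.
All clauses satisfied.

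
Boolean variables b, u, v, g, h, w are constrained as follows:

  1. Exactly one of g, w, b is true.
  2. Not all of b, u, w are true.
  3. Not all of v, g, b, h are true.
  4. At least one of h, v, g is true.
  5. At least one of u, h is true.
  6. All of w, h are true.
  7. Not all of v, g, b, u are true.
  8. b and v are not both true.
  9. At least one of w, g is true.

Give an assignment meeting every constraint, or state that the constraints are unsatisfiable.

b: False, u: True, v: True, g: False, h: True, w: True

  (1) {g, w, b}: 1 true — exactly one ✓
  (2) {b, u, w}: 2/3 true — not all ✓
  (3) {v, g, b, h}: 2/4 true — not all ✓
  (4) {h, v, g}: 2 true — at least one ✓
  (5) {u, h}: 2 true — at least one ✓
  (6) {w, h}: all 2 true ✓
  (7) {v, g, b, u}: 2/4 true — not all ✓
  (8) b=F, v=T — not both ✓
  (9) {w, g}: 1 true — at least one ✓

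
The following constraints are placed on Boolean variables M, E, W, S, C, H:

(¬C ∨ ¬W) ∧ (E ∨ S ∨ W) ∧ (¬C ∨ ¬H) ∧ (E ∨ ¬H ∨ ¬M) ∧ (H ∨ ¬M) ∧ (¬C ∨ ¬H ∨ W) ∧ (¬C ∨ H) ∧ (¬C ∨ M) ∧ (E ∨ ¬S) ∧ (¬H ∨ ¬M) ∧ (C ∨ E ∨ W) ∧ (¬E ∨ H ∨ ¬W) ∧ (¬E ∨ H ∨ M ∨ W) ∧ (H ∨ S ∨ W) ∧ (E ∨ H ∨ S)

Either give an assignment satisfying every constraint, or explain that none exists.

Try M = True:
  (H ∨ ¬M) forces H = True.
  clause (¬H ∨ ¬M) is falsified — backtrack.
So M = False.
  then (¬C ∨ M) forces C = False.
Set E = False.
  then (E ∨ ¬S) forces S = False.
  then (C ∨ E ∨ W) forces W = True.
  then (E ∨ H ∨ S) forces H = True.
All clauses satisfied.

M = False, E = False, W = True, S = False, C = False, H = True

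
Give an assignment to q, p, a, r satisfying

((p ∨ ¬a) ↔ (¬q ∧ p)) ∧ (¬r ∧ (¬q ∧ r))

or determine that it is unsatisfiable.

Unsatisfiable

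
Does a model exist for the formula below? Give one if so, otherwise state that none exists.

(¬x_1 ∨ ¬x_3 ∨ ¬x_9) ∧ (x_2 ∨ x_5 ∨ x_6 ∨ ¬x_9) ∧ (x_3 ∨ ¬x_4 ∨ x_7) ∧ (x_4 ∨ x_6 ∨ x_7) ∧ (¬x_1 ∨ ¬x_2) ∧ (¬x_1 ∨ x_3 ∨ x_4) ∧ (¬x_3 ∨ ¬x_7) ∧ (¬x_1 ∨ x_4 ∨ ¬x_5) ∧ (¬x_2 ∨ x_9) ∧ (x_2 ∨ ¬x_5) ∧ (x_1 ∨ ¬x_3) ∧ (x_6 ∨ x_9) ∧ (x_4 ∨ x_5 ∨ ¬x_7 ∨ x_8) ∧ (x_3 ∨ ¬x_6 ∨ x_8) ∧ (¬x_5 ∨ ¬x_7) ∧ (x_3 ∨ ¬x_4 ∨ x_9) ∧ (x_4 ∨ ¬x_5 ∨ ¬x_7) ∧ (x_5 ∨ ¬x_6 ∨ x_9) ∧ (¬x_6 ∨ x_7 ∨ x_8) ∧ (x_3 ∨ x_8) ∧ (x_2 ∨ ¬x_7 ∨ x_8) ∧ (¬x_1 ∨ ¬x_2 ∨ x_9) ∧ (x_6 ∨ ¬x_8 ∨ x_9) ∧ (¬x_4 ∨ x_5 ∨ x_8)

Set x_1 = False.
  then (x_1 ∨ ¬x_3) forces x_3 = False.
  then (x_3 ∨ x_8) forces x_8 = True.
Set x_2 = False.
  then (x_2 ∨ ¬x_5) forces x_5 = False.
Set x_4 = True.
  then (x_3 ∨ ¬x_4 ∨ x_7) forces x_7 = True.
  then (x_3 ∨ ¬x_4 ∨ x_9) forces x_9 = True.
  then (x_2 ∨ x_5 ∨ x_6 ∨ ¬x_9) forces x_6 = True.
All clauses satisfied.

x_1 = False; x_2 = False; x_3 = False; x_4 = True; x_5 = False; x_6 = True; x_7 = True; x_8 = True; x_9 = True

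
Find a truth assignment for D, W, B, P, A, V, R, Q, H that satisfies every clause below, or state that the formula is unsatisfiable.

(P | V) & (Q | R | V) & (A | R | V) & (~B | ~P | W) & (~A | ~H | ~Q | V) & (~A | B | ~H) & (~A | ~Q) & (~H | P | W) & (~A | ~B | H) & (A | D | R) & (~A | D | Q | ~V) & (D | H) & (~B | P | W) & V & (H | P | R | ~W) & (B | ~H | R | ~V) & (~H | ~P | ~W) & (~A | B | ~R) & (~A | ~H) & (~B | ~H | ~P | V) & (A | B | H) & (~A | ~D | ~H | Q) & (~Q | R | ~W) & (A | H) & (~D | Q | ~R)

Unit clause (V) forces V = True.
Set D = True.
Set W = False.
Try B = True:
  (~B | ~P | W) forces P = False.
  clause (~B | P | W) is falsified — backtrack.
So B = False.
Set P = True.
Set A = True.
  then (~A | B | ~H) forces H = False.
  then (~A | ~Q) forces Q = False.
  then (~A | B | ~R) forces R = False.
All clauses satisfied.

D=T; W=F; B=F; P=T; A=T; V=T; R=F; Q=F; H=F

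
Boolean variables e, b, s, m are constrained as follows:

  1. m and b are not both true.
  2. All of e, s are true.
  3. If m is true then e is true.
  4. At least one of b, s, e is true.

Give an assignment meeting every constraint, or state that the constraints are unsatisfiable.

e: True; b: False; s: True; m: False

  (1) m=F, b=F — not both ✓
  (2) {e, s}: all 2 true ✓
  (3) m=F ⇒ e: vacuous ✓
  (4) {b, s, e}: 2 true — at least one ✓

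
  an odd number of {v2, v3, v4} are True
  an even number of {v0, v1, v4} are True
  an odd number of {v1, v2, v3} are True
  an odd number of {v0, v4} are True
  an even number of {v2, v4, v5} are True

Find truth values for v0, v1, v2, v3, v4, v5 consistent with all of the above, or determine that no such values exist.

v0 = False, v1 = True, v2 = False, v3 = False, v4 = True, v5 = True

{v2, v3, v4}: 1 true → odd ✓
{v0, v1, v4}: 2 true → even ✓
{v1, v2, v3}: 1 true → odd ✓
{v0, v4}: 1 true → odd ✓
{v2, v4, v5}: 2 true → even ✓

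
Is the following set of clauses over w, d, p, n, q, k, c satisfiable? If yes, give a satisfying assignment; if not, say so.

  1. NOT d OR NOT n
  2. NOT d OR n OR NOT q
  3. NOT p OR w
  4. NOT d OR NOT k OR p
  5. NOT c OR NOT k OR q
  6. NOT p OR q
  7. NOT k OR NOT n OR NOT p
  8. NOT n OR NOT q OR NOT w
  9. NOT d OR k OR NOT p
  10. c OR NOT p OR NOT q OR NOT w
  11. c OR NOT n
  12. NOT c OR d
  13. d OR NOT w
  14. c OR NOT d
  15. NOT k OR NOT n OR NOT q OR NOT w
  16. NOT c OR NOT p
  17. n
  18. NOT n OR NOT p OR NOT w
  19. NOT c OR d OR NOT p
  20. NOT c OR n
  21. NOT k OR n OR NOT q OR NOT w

Case n = True:
  (NOT d OR NOT n) forces d = False.
  (c OR NOT n) forces c = True.
  Clause (NOT c OR d) is falsified — contradiction.
Case n = False:
  Clause (n) is falsified — contradiction.
Both cases fail, so the formula is unsatisfiable.

UNSATISFIABLE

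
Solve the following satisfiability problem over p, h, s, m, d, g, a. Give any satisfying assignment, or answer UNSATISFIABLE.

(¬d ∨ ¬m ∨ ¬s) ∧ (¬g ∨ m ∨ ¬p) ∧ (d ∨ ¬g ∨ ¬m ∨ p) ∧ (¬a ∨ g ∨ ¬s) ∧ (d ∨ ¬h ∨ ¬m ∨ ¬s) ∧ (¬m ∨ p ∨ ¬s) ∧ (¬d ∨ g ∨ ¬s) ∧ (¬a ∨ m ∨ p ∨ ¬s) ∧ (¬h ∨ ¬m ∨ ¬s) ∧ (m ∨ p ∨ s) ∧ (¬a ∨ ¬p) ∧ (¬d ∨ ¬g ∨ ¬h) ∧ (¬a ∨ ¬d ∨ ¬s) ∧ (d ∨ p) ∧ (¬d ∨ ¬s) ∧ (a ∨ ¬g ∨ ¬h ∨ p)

Set p = True.
  then (¬a ∨ ¬p) forces a = False.
Set h = False.
Set s = True.
  then (¬d ∨ ¬s) forces d = False.
Set m = False.
  then (¬g ∨ m ∨ ¬p) forces g = False.
All clauses satisfied.

p = True; h = False; s = True; m = False; d = False; g = False; a = False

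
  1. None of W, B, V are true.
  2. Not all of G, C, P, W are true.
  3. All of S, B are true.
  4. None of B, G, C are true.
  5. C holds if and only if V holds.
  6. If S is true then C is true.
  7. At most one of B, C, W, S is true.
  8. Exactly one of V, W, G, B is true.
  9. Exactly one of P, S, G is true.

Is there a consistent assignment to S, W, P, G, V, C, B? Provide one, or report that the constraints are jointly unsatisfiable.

No satisfying assignment exists.

Case B = True:
  Constraint (1) is violated (B=T) — contradiction.
Case B = False:
  Constraint (3) is violated (B=F) — contradiction.
Both cases fail — unsatisfiable.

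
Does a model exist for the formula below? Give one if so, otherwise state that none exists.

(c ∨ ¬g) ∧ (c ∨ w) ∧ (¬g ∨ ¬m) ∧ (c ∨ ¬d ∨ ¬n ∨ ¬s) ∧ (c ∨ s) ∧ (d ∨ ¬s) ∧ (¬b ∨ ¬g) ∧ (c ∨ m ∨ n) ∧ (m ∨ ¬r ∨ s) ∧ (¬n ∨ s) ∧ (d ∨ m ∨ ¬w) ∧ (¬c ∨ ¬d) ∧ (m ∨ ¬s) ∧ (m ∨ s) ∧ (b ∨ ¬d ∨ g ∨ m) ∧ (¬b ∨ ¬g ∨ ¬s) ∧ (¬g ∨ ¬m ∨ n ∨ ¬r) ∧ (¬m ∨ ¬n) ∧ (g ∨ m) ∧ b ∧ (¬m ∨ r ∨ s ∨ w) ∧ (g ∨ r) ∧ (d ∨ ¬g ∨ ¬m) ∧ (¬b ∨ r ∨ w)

c=F, d=T, n=F, b=T, g=F, w=T, m=T, s=T, r=T

Unit clause (b) forces b = True.
In (¬b ∨ ¬g) only ¬g is left, so g = False.
In (g ∨ m) only m is left, so m = True.
In (g ∨ r) only r is left, so r = True.
In (¬m ∨ ¬n) only ¬n is left, so n = False.
Set c = False.
  then (c ∨ w) forces w = True.
  then (c ∨ s) forces s = True.
  then (d ∨ ¬s) forces d = True.
All clauses satisfied.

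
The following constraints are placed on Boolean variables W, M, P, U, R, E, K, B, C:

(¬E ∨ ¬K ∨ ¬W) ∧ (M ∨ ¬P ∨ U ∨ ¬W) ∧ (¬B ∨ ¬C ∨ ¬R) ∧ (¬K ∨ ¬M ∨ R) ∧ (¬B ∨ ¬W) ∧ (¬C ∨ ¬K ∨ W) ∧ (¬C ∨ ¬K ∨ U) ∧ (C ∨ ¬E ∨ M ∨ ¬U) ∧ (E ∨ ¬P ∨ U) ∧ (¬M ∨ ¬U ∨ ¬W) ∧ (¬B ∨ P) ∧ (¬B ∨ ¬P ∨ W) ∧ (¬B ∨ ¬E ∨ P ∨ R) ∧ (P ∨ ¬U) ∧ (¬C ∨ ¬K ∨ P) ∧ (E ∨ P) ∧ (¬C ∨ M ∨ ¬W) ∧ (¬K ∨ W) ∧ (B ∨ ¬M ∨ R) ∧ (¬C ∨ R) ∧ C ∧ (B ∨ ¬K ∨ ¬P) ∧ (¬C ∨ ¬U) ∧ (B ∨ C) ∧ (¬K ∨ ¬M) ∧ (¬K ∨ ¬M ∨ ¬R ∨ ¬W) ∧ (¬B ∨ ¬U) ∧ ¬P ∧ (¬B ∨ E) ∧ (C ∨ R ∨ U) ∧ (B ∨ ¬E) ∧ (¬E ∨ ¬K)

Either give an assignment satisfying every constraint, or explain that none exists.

Case P = True:
  Clause (¬P) is falsified — contradiction.
Case P = False:
  (¬B ∨ P) forces B = False.
  (P ∨ ¬U) forces U = False.
  (E ∨ P) forces E = True.
  Clause (B ∨ ¬E) is falsified — contradiction.
Both cases fail, so the formula is unsatisfiable.

No satisfying assignment exists.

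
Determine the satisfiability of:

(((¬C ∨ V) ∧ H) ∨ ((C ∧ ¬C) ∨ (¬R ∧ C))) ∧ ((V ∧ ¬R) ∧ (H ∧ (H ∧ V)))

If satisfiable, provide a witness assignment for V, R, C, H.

V = True; R = False; C = True; H = True

  ((¬C ∨ V) ∧ H) ∨ ((C ∧ ¬C) ∨ (¬R ∧ C)) = True
    (¬C ∨ V) ∧ H = True
      ¬C ∨ V = True
        ¬C = False
    (C ∧ ¬C) ∨ (¬R ∧ C) = True
      C ∧ ¬C = False
        ¬C = False
      ¬R ∧ C = True
        ¬R = True
  (V ∧ ¬R) ∧ (H ∧ (H ∧ V)) = True
    V ∧ ¬R = True
      ¬R = True
    H ∧ (H ∧ V) = True
      H ∧ V = True
Both conjuncts True, so the formula holds.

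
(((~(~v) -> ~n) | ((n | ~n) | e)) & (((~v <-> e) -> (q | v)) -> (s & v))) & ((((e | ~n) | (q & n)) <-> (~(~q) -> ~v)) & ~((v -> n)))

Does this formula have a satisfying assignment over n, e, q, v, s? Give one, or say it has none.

n = False; e = True; q = False; v = True; s = True

  ((~(~v) -> ~n) | ((n | ~n) | e)) & (((~v <-> e) -> (q | v)) -> (s & v)) = True
    (~(~v) -> ~n) | ((n | ~n) | e) = True
      ~(~v) -> ~n = True
        ~(~v) = True
          ~v = False
        ~n = True
      (n | ~n) | e = True
        n | ~n = True
          ~n = True
    ((~v <-> e) -> (q | v)) -> (s & v) = True
      (~v <-> e) -> (q | v) = True
        ~v <-> e = False
          ~v = False
        q | v = True
      s & v = True
  (((e | ~n) | (q & n)) <-> (~(~q) -> ~v)) & ~((v -> n)) = True
    ((e | ~n) | (q & n)) <-> (~(~q) -> ~v) = True
      (e | ~n) | (q & n) = True
        e | ~n = True
          ~n = True
        q & n = False
      ~(~q) -> ~v = True
        ~(~q) = False
          ~q = True
        ~v = False
    ~((v -> n)) = True
      v -> n = False
Both conjuncts True, so the formula holds.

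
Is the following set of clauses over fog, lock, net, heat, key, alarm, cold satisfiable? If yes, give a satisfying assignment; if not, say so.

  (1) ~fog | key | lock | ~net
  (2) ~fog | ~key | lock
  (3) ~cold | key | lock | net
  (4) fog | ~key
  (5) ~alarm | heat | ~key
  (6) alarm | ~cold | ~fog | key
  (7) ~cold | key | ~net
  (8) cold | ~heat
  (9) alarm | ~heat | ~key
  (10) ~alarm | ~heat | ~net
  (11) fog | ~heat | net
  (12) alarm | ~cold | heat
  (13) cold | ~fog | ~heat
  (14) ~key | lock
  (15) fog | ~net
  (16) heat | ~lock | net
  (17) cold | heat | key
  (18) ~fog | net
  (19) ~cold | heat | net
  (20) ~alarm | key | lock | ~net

Set fog = True.
  then (~fog | net) forces net = True.
Try lock = False:
  (~fog | key | lock | ~net) forces key = True.
  clause (~fog | ~key | lock) is falsified — backtrack.
So lock = True.
Set heat = False.
Set key = True.
  then (~alarm | heat | ~key) forces alarm = False.
  then (alarm | ~cold | heat) forces cold = False.
All clauses satisfied.

fog = True, lock = True, net = True, heat = False, key = True, alarm = False, cold = False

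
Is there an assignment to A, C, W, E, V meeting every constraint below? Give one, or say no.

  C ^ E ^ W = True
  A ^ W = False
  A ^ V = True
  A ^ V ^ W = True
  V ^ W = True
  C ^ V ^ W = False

A=F, C=T, W=F, E=F, V=T

C ^ E ^ W = T ^ F ^ F = True ✓
A ^ W = F ^ F = False ✓
A ^ V = F ^ T = True ✓
A ^ V ^ W = F ^ T ^ F = True ✓
V ^ W = T ^ F = True ✓
C ^ V ^ W = T ^ T ^ F = False ✓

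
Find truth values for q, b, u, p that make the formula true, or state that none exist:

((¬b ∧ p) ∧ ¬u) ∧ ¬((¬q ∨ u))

q=T, b=F, u=F, p=T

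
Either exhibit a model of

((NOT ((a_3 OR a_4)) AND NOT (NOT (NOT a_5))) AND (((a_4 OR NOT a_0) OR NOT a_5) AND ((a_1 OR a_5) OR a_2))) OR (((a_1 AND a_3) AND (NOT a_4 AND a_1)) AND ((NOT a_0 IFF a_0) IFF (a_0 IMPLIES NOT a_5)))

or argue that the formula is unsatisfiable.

a_0=T, a_1=T, a_2=F, a_3=T, a_4=F, a_5=T

  ((NOT ((a_3 OR a_4)) AND NOT (NOT (NOT a_5))) AND (((a_4 OR NOT a_0) OR NOT a_5) AND ((a_1 OR a_5) OR a_2))) OR (((a_1 AND a_3) AND (NOT a_4 AND a_1)) AND ((NOT a_0 IFF a_0) IFF (a_0 IMPLIES NOT a_5))) = True
    (NOT ((a_3 OR a_4)) AND NOT (NOT (NOT a_5))) AND (((a_4 OR NOT a_0) OR NOT a_5) AND ((a_1 OR a_5) OR a_2)) = False
      NOT ((a_3 OR a_4)) AND NOT (NOT (NOT a_5)) = False
        NOT ((a_3 OR a_4)) = False
          a_3 OR a_4 = True
        NOT (NOT (NOT a_5)) = False
          NOT (NOT a_5) = True
            NOT a_5 = False
      ((a_4 OR NOT a_0) OR NOT a_5) AND ((a_1 OR a_5) OR a_2) = False
        (a_4 OR NOT a_0) OR NOT a_5 = False
          a_4 OR NOT a_0 = False
            NOT a_0 = False
          NOT a_5 = False
        (a_1 OR a_5) OR a_2 = True
          a_1 OR a_5 = True
    ((a_1 AND a_3) AND (NOT a_4 AND a_1)) AND ((NOT a_0 IFF a_0) IFF (a_0 IMPLIES NOT a_5)) = True
      (a_1 AND a_3) AND (NOT a_4 AND a_1) = True
        a_1 AND a_3 = True
        NOT a_4 AND a_1 = True
          NOT a_4 = True
      (NOT a_0 IFF a_0) IFF (a_0 IMPLIES NOT a_5) = True
        NOT a_0 IFF a_0 = False
          NOT a_0 = False
        a_0 IMPLIES NOT a_5 = False
          NOT a_5 = False
The formula evaluates to True.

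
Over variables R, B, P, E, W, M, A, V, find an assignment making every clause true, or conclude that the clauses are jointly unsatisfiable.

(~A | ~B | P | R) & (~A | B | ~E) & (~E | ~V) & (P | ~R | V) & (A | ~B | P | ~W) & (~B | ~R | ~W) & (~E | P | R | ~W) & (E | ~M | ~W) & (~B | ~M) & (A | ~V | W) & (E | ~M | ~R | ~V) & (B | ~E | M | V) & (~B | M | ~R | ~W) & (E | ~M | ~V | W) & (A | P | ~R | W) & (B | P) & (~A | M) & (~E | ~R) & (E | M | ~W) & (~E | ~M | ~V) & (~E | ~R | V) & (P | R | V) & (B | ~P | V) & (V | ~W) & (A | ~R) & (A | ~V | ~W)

R = False, B = True, P = True, E = True, W = False, M = False, A = False, V = False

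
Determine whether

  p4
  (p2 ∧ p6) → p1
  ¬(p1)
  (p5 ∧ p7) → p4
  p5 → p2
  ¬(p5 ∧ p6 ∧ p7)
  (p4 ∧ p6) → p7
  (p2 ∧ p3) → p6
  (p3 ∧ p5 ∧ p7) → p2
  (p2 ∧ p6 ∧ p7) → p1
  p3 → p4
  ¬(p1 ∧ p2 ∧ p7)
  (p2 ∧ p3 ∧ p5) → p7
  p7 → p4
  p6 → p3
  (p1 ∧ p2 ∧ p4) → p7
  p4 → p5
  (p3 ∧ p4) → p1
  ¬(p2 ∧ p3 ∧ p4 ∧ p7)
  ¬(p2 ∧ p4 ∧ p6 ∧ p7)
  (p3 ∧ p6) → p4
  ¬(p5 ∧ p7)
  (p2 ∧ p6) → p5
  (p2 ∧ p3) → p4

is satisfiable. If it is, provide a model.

p1=F; p2=T; p3=F; p4=T; p5=T; p6=F; p7=F

Unit clause (p4) forces p4 = True.
Unit clause (¬p1) forces p1 = False.
In (¬p4 ∨ p5) only p5 is left, so p5 = True.
In (p2 ∨ ¬p5) only p2 is left, so p2 = True.
In (p1 ∨ ¬p3 ∨ ¬p4) only ¬p3 is left, so p3 = False.
In (¬p5 ∨ ¬p7) only ¬p7 is left, so p7 = False.
In (p1 ∨ ¬p2 ∨ ¬p6) only ¬p6 is left, so p6 = False.
All clauses satisfied.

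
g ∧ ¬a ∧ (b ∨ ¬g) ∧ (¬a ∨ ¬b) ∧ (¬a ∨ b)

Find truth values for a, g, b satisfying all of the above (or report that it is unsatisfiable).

a=F, g=T, b=T

Unit clause (g) forces g = True.
Unit clause (¬a) forces a = False.
In (b ∨ ¬g) only b is left, so b = True.
Check each clause:
  (g): g holds.
  (¬a): ¬a holds.
  (b ∨ ¬g): b holds.
  (¬a ∨ ¬b): ¬a holds.
  (¬a ∨ b): ¬a holds.
All clauses satisfied.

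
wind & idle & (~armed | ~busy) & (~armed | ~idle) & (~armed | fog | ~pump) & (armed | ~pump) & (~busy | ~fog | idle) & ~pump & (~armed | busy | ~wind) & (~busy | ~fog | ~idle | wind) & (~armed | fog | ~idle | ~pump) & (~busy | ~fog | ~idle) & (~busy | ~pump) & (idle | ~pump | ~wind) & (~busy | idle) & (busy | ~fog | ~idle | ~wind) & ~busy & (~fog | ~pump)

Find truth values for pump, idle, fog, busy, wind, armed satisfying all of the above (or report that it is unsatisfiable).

Unit clause (wind) forces wind = True.
Unit clause (idle) forces idle = True.
In (~armed | ~idle) only ~armed is left, so armed = False.
In (armed | ~pump) only ~pump is left, so pump = False.
Unit clause (~busy) forces busy = False.
In (busy | ~fog | ~idle | ~wind) only ~fog is left, so fog = False.
All clauses satisfied.

pump: False, idle: True, fog: False, busy: False, wind: True, armed: False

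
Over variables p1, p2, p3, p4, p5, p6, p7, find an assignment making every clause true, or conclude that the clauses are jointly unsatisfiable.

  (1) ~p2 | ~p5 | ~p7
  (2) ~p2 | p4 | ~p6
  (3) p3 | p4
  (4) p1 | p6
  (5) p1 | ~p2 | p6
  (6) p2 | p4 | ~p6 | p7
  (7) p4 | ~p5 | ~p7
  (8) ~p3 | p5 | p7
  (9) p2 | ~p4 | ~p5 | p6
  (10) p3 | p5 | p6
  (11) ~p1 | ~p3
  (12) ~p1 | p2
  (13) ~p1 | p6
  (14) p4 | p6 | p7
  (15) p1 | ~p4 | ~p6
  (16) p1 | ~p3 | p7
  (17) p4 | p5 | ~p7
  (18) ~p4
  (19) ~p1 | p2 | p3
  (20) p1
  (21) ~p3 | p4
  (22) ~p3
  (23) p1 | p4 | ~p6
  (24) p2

Case p3 = True:
  Clause (~p3) is falsified — contradiction.
Case p3 = False:
  (p3 | p4) forces p4 = True.
  Clause (~p4) is falsified — contradiction.
Both cases fail, so the formula is unsatisfiable.

Unsatisfiable — no assignment works.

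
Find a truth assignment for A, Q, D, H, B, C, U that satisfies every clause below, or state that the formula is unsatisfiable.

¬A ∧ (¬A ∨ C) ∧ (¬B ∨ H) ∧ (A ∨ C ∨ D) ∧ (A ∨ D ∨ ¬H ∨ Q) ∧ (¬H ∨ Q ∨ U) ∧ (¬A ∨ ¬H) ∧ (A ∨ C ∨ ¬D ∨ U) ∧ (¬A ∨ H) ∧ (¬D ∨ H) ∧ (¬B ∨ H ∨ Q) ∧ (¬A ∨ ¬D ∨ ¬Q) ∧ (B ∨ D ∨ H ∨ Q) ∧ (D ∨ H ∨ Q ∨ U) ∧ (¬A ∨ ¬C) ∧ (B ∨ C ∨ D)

A = False, Q = True, D = False, H = True, B = False, C = True, U = True

Unit clause (¬A) forces A = False.
Set Q = True.
Set D = False.
  then (A ∨ C ∨ D) forces C = True.
Set H = True.
Set B = False.
Set U = True.
All clauses satisfied.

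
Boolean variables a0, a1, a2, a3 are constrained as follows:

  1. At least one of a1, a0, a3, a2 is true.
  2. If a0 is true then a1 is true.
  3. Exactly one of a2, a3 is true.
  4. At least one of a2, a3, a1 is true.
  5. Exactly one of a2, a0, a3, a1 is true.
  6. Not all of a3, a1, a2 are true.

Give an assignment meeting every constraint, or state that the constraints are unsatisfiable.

a0 = False, a1 = False, a2 = True, a3 = False

  (1) {a1, a0, a3, a2}: 1 true — at least one ✓
  (2) a0=F ⇒ a1: vacuous ✓
  (3) {a2, a3}: 1 true — exactly one ✓
  (4) {a2, a3, a1}: 1 true — at least one ✓
  (5) {a2, a0, a3, a1}: 1 true — exactly one ✓
  (6) {a3, a1, a2}: 1/3 true — not all ✓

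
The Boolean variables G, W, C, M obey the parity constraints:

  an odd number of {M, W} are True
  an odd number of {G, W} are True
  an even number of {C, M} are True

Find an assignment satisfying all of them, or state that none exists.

G = False, W = True, C = False, M = False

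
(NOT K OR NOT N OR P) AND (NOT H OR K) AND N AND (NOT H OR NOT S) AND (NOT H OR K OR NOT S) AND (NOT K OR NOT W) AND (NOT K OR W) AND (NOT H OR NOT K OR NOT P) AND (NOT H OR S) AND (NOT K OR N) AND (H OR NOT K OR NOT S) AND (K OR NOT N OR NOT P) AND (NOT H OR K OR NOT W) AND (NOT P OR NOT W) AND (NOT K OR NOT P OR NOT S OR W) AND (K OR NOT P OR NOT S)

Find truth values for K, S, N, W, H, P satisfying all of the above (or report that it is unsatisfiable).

Unit clause (N) forces N = True.
Try K = True:
  (NOT K OR NOT N OR P) forces P = True.
  (NOT K OR NOT W) forces W = False.
  clause (NOT K OR W) is falsified — backtrack.
So K = False.
  then (NOT H OR K) forces H = False.
  then (K OR NOT N OR NOT P) forces P = False.
Set S = False.
Set W = True.
All clauses satisfied.

K=F, S=F, N=T, W=T, H=F, P=F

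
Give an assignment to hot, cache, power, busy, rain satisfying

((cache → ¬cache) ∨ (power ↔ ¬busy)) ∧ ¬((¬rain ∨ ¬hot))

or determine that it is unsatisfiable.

hot: True; cache: True; power: False; busy: True; rain: True

  (cache → ¬cache) ∨ (power ↔ ¬busy) = True
    cache → ¬cache = False
      ¬cache = False
    power ↔ ¬busy = True
      ¬busy = False
  ¬((¬rain ∨ ¬hot)) = True
    ¬rain ∨ ¬hot = False
      ¬rain = False
      ¬hot = False
Both conjuncts True, so the formula holds.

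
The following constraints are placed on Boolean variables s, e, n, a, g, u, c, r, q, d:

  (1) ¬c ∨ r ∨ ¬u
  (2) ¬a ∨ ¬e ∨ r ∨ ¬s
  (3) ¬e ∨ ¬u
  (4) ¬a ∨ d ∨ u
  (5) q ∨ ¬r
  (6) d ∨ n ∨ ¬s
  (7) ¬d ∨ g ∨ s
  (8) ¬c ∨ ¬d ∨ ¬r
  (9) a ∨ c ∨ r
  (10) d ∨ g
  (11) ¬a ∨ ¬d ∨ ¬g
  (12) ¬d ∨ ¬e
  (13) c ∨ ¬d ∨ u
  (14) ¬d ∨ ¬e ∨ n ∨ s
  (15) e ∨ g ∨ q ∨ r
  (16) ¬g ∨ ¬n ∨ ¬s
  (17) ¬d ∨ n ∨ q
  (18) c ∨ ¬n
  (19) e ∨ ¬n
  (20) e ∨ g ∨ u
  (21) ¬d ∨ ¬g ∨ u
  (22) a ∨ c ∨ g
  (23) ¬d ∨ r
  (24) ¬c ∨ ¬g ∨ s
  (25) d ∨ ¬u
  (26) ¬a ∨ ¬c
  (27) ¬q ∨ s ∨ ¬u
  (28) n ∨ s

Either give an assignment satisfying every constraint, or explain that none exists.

s = True, e = False, n = False, a = True, g = False, u = True, c = False, r = True, q = True, d = True

Set s = True.
Set e = False.
  then (e ∨ ¬n) forces n = False.
  then (d ∨ n ∨ ¬s) forces d = True.
  then (¬d ∨ n ∨ q) forces q = True.
  then (¬d ∨ r) forces r = True.
  then (¬c ∨ ¬d ∨ ¬r) forces c = False.
  then (c ∨ ¬d ∨ u) forces u = True.
Set a = True.
  then (¬a ∨ ¬d ∨ ¬g) forces g = False.
All clauses satisfied.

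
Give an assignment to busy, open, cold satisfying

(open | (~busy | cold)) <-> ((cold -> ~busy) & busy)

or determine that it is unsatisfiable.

busy = True, open = True, cold = False

  (open | (~busy | cold)) <-> ((cold -> ~busy) & busy) = True
    open | (~busy | cold) = True
      ~busy | cold = False
        ~busy = False
    (cold -> ~busy) & busy = True
      cold -> ~busy = True
        ~busy = False
The formula evaluates to True.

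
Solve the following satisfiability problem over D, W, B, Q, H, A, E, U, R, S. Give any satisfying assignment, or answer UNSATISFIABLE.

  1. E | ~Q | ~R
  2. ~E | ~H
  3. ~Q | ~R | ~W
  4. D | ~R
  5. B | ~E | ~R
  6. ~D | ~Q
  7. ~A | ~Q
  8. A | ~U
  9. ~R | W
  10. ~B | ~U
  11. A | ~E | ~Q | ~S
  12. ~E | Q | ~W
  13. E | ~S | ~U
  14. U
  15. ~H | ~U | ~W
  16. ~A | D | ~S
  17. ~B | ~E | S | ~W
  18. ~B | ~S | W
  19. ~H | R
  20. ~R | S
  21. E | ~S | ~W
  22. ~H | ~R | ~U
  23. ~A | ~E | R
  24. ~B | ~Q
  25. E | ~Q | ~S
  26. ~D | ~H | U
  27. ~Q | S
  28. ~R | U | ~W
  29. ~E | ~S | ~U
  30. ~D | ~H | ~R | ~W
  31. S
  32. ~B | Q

Unsatisfiable — no assignment works.

Case U = True:
  (A | ~U) forces A = True.
  (~A | ~Q) forces Q = False.
  (~B | ~U) forces B = False.
  (S) forces S = True.
  (E | ~S | ~U) forces E = True.
  Clause (~E | ~S | ~U) is falsified — contradiction.
Case U = False:
  Clause (U) is falsified — contradiction.
Both cases fail, so the formula is unsatisfiable.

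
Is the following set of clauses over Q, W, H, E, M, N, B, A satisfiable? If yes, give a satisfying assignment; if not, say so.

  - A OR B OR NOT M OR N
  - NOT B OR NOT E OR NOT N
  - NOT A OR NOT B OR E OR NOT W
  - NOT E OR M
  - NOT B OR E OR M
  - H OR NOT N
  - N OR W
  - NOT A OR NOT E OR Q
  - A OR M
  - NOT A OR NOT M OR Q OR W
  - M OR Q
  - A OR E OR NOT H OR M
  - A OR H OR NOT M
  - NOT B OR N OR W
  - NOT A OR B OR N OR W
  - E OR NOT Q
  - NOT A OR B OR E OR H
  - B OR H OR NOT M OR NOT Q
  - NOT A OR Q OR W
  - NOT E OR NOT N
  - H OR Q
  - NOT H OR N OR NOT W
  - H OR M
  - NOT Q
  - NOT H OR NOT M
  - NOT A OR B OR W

Case Q = True:
  Clause (NOT Q) is falsified — contradiction.
Case Q = False:
  (M OR Q) forces M = True.
  (H OR Q) forces H = True.
  Clause (NOT H OR NOT M) is falsified — contradiction.
Both cases fail, so the formula is unsatisfiable.

No satisfying assignment exists.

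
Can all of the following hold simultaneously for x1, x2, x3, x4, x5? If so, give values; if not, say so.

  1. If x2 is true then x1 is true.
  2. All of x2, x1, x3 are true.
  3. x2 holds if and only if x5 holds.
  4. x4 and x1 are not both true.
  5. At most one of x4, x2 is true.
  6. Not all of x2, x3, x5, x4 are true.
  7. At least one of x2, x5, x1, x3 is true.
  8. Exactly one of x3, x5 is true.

Case x1 = True:
  (2) forces x2 = True.
  (2) forces x3 = True.
  (3) with x2=T forces x5 = True.
  Constraint (8) is violated (x3=T, x5=T) — contradiction.
Case x1 = False:
  Constraint (2) is violated (x1=F) — contradiction.
Both cases fail — unsatisfiable.

Unsatisfiable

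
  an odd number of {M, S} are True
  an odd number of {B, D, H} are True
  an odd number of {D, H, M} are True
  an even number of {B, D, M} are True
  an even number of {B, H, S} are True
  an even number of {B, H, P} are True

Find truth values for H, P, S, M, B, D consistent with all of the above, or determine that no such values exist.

H = True, P = True, S = True, M = False, B = False, D = False

{M, S}: 1 true → odd ✓
{B, D, H}: 1 true → odd ✓
{D, H, M}: 1 true → odd ✓
{B, D, M}: 0 true → even ✓
{B, H, S}: 2 true → even ✓
{B, H, P}: 2 true → even ✓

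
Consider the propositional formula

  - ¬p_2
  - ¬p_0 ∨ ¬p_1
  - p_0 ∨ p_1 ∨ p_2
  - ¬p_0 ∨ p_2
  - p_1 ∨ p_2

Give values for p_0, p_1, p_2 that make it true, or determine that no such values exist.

Unit clause (¬p_2) forces p_2 = False.
In (¬p_0 ∨ p_2) only ¬p_0 is left, so p_0 = False.
In (p_1 ∨ p_2) only p_1 is left, so p_1 = True.
Check each clause:
  (¬p_2): ¬p_2 holds.
  (¬p_0 ∨ ¬p_1): ¬p_0 holds.
  (p_0 ∨ p_1 ∨ p_2): p_1 holds.
  (¬p_0 ∨ p_2): ¬p_0 holds.
  (p_1 ∨ p_2): p_1 holds.
All clauses satisfied.

p_0 = False, p_1 = True, p_2 = False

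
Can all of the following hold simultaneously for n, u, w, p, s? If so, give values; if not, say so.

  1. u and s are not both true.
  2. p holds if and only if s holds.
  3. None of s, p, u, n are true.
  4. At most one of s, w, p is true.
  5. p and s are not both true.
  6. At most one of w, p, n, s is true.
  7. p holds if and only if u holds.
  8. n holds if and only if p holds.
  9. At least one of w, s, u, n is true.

n = False; u = False; w = True; p = False; s = False

  (1) u=F, s=F — not both ✓
  (2) p=F, s=F — same ✓
  (3) {s, p, u, n}: 0 true — none ✓
  (4) {s, w, p}: 1 true — at most one ✓
  (5) p=F, s=F — not both ✓
  (6) {w, p, n, s}: 1 true — at most one ✓
  (7) p=F, u=F — same ✓
  (8) n=F, p=F — same ✓
  (9) {w, s, u, n}: 1 true — at least one ✓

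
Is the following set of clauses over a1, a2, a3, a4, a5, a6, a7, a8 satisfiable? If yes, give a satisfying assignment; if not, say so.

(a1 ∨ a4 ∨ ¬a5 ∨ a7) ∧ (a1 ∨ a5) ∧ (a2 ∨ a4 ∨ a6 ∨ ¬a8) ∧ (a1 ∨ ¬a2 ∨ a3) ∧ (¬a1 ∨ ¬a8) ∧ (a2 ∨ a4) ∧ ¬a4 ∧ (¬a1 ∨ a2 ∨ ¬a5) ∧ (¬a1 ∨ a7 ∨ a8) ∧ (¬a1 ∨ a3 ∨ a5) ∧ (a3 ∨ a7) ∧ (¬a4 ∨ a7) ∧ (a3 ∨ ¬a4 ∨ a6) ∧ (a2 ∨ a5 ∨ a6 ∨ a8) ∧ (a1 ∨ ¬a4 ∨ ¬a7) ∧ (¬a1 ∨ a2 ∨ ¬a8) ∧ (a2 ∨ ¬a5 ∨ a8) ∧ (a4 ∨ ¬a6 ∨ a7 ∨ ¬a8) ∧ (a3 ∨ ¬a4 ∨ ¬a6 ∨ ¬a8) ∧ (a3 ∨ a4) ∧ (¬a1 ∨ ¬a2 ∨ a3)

a1=F, a2=T, a3=T, a4=F, a5=T, a6=T, a7=T, a8=F

Unit clause (¬a4) forces a4 = False.
In (a3 ∨ a4) only a3 is left, so a3 = True.
In (a2 ∨ a4) only a2 is left, so a2 = True.
Set a1 = False.
  then (a1 ∨ a5) forces a5 = True.
  then (a1 ∨ a4 ∨ ¬a5 ∨ a7) forces a7 = True.
Set a6 = True.
Set a8 = False.
All clauses satisfied.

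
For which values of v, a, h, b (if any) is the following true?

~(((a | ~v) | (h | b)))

v: True, a: False, h: False, b: False

  ~(((a | ~v) | (h | b))) = True
    (a | ~v) | (h | b) = False
      a | ~v = False
        ~v = False
      h | b = False
The formula evaluates to True.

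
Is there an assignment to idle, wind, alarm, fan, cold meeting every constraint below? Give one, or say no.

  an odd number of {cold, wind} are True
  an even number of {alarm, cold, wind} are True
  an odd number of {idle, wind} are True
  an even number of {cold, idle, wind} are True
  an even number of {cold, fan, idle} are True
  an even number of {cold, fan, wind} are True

Adding constraints 3, 5, 6 mod 2: every variable appears an even number of times on the left, so the left side is 0.
But the right sides sum to 1 (mod 2). 0 ≠ 1 — the system is inconsistent.

UNSATISFIABLE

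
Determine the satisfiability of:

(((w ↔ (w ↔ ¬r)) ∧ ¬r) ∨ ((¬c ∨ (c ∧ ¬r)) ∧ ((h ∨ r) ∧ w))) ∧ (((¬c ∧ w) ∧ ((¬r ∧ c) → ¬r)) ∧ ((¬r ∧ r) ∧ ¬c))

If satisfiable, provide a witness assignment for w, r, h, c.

Unsatisfiable

Case r = True: the conjunct ¬r is False.
Case r = False: the conjunct r is False.
Both cases fail — unsatisfiable.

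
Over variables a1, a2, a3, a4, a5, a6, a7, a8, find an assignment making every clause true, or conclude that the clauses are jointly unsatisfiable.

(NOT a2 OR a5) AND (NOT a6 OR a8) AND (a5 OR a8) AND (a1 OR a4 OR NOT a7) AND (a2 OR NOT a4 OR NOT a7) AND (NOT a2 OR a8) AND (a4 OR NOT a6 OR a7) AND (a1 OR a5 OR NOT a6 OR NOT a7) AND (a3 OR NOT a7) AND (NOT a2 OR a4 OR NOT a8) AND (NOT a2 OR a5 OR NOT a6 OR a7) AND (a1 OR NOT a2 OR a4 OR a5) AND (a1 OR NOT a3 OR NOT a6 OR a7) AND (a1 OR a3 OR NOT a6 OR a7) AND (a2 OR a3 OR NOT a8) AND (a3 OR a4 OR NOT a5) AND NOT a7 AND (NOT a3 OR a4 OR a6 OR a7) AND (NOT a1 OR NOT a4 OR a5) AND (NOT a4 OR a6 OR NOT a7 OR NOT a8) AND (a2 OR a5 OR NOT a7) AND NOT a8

Unit clause (NOT a7) forces a7 = False.
Unit clause (NOT a8) forces a8 = False.
In (NOT a6 OR a8) only NOT a6 is left, so a6 = False.
In (a5 OR a8) only a5 is left, so a5 = True.
In (NOT a2 OR a8) only NOT a2 is left, so a2 = False.
Set a1 = True.
Set a3 = False.
  then (a3 OR a4 OR NOT a5) forces a4 = True.
All clauses satisfied.

a1 = True; a2 = False; a3 = False; a4 = True; a5 = True; a6 = False; a7 = False; a8 = False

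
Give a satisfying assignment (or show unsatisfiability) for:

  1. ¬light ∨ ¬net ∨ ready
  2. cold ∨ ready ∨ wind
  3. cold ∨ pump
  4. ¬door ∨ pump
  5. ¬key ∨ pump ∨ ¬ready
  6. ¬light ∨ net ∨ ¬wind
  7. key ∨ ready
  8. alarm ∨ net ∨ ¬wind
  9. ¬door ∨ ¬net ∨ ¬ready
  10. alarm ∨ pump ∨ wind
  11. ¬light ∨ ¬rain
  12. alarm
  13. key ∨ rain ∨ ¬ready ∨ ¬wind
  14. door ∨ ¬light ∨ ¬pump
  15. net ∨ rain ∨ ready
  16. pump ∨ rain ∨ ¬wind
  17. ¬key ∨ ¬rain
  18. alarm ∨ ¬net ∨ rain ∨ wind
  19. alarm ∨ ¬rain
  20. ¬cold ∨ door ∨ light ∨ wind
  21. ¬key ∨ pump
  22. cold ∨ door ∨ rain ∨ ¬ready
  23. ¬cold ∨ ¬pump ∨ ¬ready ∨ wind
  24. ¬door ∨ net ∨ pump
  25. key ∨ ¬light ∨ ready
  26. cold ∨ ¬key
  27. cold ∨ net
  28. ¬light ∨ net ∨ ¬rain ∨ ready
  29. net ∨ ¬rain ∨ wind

wind=T; rain=F; alarm=T; key=T; light=F; door=T; pump=T; net=T; cold=T; ready=F

Unit clause (alarm) forces alarm = True.
Set wind = True.
Set rain = False.
  then (pump ∨ rain ∨ ¬wind) forces pump = True.
Try key = False:
  (key ∨ ready) forces ready = True.
  clause (key ∨ rain ∨ ¬ready ∨ ¬wind) is falsified — backtrack.
So key = True.
  then (cold ∨ ¬key) forces cold = True.
Set light = False.
Set door = True.
Set net = True.
  then (¬door ∨ ¬net ∨ ¬ready) forces ready = False.
All clauses satisfied.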